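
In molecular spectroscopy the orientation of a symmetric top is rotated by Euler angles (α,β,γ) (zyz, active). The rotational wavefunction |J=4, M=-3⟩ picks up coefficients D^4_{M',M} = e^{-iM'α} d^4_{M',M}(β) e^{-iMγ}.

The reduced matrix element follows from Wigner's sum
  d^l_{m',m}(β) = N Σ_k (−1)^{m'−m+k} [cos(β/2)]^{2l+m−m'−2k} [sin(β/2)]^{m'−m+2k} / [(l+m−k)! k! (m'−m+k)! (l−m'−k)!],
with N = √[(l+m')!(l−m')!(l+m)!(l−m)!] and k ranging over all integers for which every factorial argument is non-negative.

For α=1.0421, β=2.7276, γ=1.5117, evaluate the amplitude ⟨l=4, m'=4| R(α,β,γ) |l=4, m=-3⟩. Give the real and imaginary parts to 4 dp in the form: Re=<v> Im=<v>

Re=-0.4666 Im=-0.1792

D^4_{4,-3}(1.0421,2.7276,1.5117) = e^{-i·4·1.0421}·d^4_{4,-3}(2.7276)·e^{-i·-3·1.5117}. Compute d first:
c=cos(2.7276/2)=0.205521, s=sin(2.7276/2)=0.978653; N=√[40320·1·1·5040]=14255.272709
k: max(0,(-3)−(4))=0 … min(4+(-3),4−(4))=0
  k=0: (−1)^7·14255.2727/(5040)·0.2055^1·0.9787^7 = -0.499806
d^4_{4,-3}(2.7276) = -0.499806
Phases: e^{-i·(4)·1.0421}=-0.517553+0.855651i, e^{-i·(-3)·1.5117}=-0.176362-0.984325i ⇒ D=-0.466577-0.179199i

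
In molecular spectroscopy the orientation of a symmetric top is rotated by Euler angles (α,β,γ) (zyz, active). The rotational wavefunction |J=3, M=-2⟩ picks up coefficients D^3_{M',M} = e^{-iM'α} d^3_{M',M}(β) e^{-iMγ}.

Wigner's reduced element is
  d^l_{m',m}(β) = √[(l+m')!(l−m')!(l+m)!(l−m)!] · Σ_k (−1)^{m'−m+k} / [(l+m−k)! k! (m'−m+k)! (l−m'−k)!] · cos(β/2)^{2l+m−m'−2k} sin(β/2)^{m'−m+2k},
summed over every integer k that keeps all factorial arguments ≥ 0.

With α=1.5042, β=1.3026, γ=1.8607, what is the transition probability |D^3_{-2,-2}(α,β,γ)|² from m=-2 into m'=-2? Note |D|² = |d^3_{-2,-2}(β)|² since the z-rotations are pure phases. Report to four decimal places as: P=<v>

P=0.2324

First d^3_{-2,-2}(β=1.3026), then the phase factors e^{-i(-2)α} and e^{-i(-2)γ}:
With c≡cos(β/2)=0.795296 and s≡sin(β/2)=0.606221, N=[1·120·1·120]^{1/2}=120.000000
k∈{0,1} keeps every argument non-negative
  k=0: (−1)^0·120.0000/(120)·0.7953^6·0.6062^0 = +0.253031
  k=1: (−1)^1·120.0000/(24)·0.7953^4·0.6062^2 = -0.735102
d^3_{-2,-2}(1.3026) = +0.253031 -0.735102 = -0.482071
|D^3_{-2,-2}|² = |d^3_{-2,-2}(β)|² = (-0.482071)² = 0.232392 (the z-rotation phases have unit modulus)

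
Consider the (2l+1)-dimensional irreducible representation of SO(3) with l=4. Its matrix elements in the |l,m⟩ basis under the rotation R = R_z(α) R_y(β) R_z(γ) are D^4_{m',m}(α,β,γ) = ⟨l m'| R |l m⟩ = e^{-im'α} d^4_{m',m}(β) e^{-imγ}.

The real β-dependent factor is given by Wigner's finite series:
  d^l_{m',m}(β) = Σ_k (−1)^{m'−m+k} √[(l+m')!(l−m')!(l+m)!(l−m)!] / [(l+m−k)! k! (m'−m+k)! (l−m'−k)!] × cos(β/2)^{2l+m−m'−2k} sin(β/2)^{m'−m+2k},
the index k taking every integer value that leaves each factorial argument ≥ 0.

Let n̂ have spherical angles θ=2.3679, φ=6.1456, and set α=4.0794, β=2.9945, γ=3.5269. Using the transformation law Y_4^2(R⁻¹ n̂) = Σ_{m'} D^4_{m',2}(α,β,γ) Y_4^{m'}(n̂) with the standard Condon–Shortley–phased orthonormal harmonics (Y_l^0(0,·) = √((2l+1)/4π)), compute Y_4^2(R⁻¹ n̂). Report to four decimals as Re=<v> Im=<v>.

Re=0.1602 Im=0.3512

Need the full column D^4_{m',2} for m'=−4..4 at α=4.0794, β=2.9945, γ=3.5269.
cos(β/2)=0.073480, sin(β/2)=0.997297
d^4_{-4,2}: single k=6 term ⇒ +0.028110;  D = -0.027747+0.004506i
d^4_{-3,2}: k∈[5..6] ⇒ +0.004394 -0.269776 = -0.265383;  D = -0.120664+0.236365i
d^4_{-2,2}: k∈[4..6] ⇒ +0.000433 -0.063748 +0.978577 = +0.915262;  D = +0.411076+0.817754i
d^4_{-1,2}: k∈[3..5] ⇒ +0.000030 -0.008303 +0.305898 = +0.297625;  D = -0.293475-0.049529i
d^4_{0,2}: k∈[2..4] ⇒ +0.000001 -0.000730 +0.050397 = +0.049669;  D = +0.035637-0.034598i
d^4_{1,2}: k∈[1..3] ⇒ +0.000000 -0.000045 +0.005535 = +0.005490;  D = +0.000753+0.005438i
d^4_{2,2}: k∈[0..2] ⇒ +0.000000 -0.000002 +0.000433 = +0.000431;  D = -0.000379-0.000205i
d^4_{3,2}: k∈[0..1] ⇒ -0.000000 +0.000024 = +0.000024;  D = +0.000022-0.000010i
d^4_{4,2}: single k=0 term ⇒ +0.000001;  D = -0.000000+0.000001i
Y_4^{m'}(θ=2.3679,φ=6.1456) and Σ D·Y over m':
  (-0.0277+0.0045i)·(+0.0899+0.0552i)  (-0.1207+0.2364i)·(-0.2799-0.1226i)  (+0.4111+0.8178i)·(+0.4059+0.1146i)  (-0.2935-0.0495i)·(-0.1363-0.0189i)  (+0.0356-0.0346i)·(-0.3371+0.0000i)  (+0.0008+0.0054i)·(+0.1363-0.0189i)  (-0.0004-0.0002i)·(+0.4059-0.1146i)  (+0.0000-0.0000i)·(+0.2799-0.1226i)  (-0.0000+0.0000i)·(+0.0899-0.0552i)
Y_4^2(R⁻¹ n̂) = +0.160219+0.351168i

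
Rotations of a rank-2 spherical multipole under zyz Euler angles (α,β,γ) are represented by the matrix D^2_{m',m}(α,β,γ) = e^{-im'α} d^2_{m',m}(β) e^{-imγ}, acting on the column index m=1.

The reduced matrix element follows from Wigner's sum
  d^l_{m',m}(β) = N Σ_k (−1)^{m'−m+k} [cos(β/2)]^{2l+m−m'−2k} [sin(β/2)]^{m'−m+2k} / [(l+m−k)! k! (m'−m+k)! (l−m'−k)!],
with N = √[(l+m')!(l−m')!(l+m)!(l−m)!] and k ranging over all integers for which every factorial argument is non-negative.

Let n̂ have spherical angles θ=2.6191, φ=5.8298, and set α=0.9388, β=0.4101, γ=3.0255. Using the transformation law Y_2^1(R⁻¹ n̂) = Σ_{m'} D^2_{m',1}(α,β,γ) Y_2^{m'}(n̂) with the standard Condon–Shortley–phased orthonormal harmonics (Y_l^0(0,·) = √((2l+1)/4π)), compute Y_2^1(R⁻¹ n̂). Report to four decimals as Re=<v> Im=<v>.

Re=-0.2821 Im=0.2572

Need the full column D^2_{m',1} for m'=−2..2 at α=0.9388, β=0.4101, γ=3.0255.
cos(β/2)=0.979051, sin(β/2)=0.203616
d^2_{-2,1}: single k=3 term ⇒ +0.016530;  D = +0.006784-0.015074i
d^2_{-1,1}: k∈[2..3] ⇒ +0.119222 -0.001719 = +0.117503;  D = -0.057967-0.102210i
d^2_{0,1}: k∈[1..2] ⇒ +0.468062 -0.020245 = +0.447817;  D = -0.444803-0.051872i
d^2_{1,1}: k∈[0..1] ⇒ +0.918800 -0.119222 = +0.799578;  D = -0.543904+0.586083i
d^2_{2,1}: single k=0 term ⇒ -0.382171;  D = -0.072443-0.375242i
Y_2^{m'}(θ=2.6191,φ=5.8298) and Σ D·Y over m':
  (+0.0068-0.0151i)·(+0.0593+0.0758i)  (-0.0580-0.1022i)·(-0.3003-0.1463i)  (-0.4448-0.0519i)·(+0.3951+0.0000i)  (-0.5439+0.5861i)·(+0.3003-0.1463i)  (-0.0724-0.3752i)·(+0.0593-0.0758i)
Y_2^1(R⁻¹ n̂) = -0.282079+0.257164i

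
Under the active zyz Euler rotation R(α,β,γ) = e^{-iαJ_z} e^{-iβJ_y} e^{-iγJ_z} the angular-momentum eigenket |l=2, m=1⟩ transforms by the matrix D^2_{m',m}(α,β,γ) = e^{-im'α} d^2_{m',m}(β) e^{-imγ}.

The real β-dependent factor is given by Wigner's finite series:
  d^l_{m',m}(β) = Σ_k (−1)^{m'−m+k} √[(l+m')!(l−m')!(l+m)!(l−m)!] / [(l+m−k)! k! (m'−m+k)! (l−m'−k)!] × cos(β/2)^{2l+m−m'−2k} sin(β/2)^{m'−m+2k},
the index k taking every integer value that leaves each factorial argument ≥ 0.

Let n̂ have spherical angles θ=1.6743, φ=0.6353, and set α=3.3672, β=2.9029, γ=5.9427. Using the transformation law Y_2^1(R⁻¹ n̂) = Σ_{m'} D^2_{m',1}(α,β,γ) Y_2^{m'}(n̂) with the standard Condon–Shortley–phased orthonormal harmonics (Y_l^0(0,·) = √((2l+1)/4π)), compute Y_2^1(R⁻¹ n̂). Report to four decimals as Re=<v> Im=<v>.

Re=0.0883 Im=-0.0062

Need the full column D^2_{m',1} for m'=−2..2 at α=3.3672, β=2.9029, γ=5.9427.
cos(β/2)=0.119063, sin(β/2)=0.992887
d^2_{-2,1}: single k=3 term ⇒ +0.233081;  D = +0.163771+0.165848i
d^2_{-1,1}: k∈[2..3] ⇒ +0.041925 -0.971849 = -0.929924;  D = +0.784858+0.498754i
d^2_{0,1}: k∈[1..2] ⇒ +0.004105 -0.285465 = -0.281360;  D = -0.265208-0.093959i
d^2_{1,1}: k∈[0..1] ⇒ +0.000201 -0.041925 = -0.041724;  D = +0.041449+0.004783i
d^2_{2,1}: single k=0 term ⇒ -0.003352;  D = -0.003331+0.000370i
Y_2^{m'}(θ=1.6743,φ=0.6353) and Σ D·Y over m':
  (+0.1638+0.1658i)·(+0.1130-0.3651i)  (+0.7849+0.4988i)·(-0.0639+0.0471i)  (-0.2652-0.0940i)·(-0.3053+0.0000i)  (+0.0414+0.0048i)·(+0.0639+0.0471i)  (-0.0033+0.0004i)·(+0.1130+0.3651i)
Y_2^1(R⁻¹ n̂) = +0.088277-0.006170i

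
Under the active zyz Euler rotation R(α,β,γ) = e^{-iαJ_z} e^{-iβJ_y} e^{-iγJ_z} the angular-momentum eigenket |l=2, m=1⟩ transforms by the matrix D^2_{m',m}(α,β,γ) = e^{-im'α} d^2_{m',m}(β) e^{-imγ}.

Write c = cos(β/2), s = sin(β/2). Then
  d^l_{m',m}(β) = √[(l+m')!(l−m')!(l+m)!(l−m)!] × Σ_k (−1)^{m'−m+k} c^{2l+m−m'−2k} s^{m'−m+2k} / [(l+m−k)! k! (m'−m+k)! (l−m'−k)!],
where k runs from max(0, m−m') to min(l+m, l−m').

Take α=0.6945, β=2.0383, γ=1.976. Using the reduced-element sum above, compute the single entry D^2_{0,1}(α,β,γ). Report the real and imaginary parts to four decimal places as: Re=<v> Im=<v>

Re=0.1942 Im=0.4528

D^2_{0,1}(0.6945,2.0383,1.976) = e^{-i·0·0.6945}·d^2_{0,1}(2.0383)·e^{-i·1·1.976}. Compute d first:
c=cos(2.0383/2)=0.524090, s=sin(2.0383/2)=0.851663; N=√[2·2·6·1]=4.898979
k: max(0,(1)−(0))=1 … min(2+(1),2−(0))=2
  k=1: (−1)^0·4.8990/(2)·0.5241^3·0.8517^1 = +0.300304
  k=2: (−1)^1·4.8990/(2)·0.5241^1·0.8517^3 = -0.793021
d^2_{0,1}(2.0383) = +0.300304 -0.793021 = -0.492717
Phases: e^{-i·(0)·0.6945}=+1.000000+0.000000i, e^{-i·(1)·1.976}=-0.394206-0.919022i ⇒ D=+0.194232+0.452818i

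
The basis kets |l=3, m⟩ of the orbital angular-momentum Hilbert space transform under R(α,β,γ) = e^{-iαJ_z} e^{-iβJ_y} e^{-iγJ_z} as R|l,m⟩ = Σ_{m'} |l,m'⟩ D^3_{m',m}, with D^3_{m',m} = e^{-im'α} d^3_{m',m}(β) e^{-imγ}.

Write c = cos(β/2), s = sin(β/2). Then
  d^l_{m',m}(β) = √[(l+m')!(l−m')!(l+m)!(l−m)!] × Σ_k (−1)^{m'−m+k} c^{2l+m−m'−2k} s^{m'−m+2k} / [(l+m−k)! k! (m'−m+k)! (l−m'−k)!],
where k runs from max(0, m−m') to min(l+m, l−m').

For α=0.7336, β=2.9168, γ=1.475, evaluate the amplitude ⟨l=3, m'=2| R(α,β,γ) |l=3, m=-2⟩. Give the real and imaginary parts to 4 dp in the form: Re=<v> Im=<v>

D^3_{2,-2}(0.7336,2.9168,1.475) = e^{-i·2·0.7336}·d^3_{2,-2}(2.9168)·e^{-i·-2·1.475}. Compute d first:
With c≡cos(β/2)=0.112160 and s≡sin(β/2)=0.993690, N=[120·1·1·120]^{1/2}=120.000000
Admissible k: 0..1 (factorial args all ≥0)
  k=0: (−1)^4·120.0000/(24)·0.1122^2·0.9937^4 = +0.061327
  k=1: (−1)^5·120.0000/(120)·0.1122^0·0.9937^6 = -0.962733
d^3_{2,-2}(2.9168) = +0.061327 -0.962733 = -0.901407
Attach z-rotation phases: D = e^{-i(2)(0.7336)}·(-0.901407)·e^{-i(-2)(1.475)} = -0.079218-0.897919i

Re=-0.0792 Im=-0.8979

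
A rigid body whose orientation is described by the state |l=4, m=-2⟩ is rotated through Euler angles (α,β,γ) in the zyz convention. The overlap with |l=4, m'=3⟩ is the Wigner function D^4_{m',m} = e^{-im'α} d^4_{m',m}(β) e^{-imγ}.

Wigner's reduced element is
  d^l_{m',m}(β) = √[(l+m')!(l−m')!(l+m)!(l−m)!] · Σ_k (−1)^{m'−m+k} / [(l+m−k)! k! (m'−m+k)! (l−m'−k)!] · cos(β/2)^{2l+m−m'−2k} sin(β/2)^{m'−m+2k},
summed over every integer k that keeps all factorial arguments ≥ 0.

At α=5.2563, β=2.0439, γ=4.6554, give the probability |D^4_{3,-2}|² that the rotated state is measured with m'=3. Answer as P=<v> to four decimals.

D^4_{3,-2}(5.2563,2.0439,4.6554) = e^{-i·3·5.2563}·d^4_{3,-2}(2.0439)·e^{-i·-2·4.6554}. Compute d first:
With c≡cos(β/2)=0.521703 and s≡sin(β/2)=0.853127, N=[5040·1·2·720]^{1/2}=2693.993318
k: max(0,(-2)−(3))=0 … min(4+(-2),4−(3))=1
  k=0: (−1)^5·2693.9933/(240)·0.5217^3·0.8531^5 = -0.720318
  k=1: (−1)^6·2693.9933/(720)·0.5217^1·0.8531^7 = +0.642071
d^4_{3,-2}(2.0439) = -0.720318 +0.642071 = -0.078247
|D^4_{3,-2}|² = |d^4_{3,-2}(β)|² = (-0.078247)² = 0.006123 (the z-rotation phases have unit modulus)

P=0.0061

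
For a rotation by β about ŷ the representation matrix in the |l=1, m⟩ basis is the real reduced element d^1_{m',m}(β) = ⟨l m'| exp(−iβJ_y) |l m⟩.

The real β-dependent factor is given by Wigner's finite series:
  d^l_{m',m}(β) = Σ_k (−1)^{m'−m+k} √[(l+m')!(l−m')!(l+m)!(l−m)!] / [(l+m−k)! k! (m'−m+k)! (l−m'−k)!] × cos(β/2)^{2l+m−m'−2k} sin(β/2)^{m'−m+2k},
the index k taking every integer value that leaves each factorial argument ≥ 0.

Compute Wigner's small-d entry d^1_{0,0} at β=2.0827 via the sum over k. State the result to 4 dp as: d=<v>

d=-0.4898

d^1_{0,0}(β=2.0827) via Wigner's sum:
Half-angle: c=0.505056, s=0.863087. N=√(1·1·1·1)=1.000000
The bounds max(0,m−m')=0 and min(l+m,l−m')=1 give 2 terms
  k=0: (−1)^0·1.0000/(1)·0.5051^2·0.8631^0 = +0.255081
  k=1: (−1)^1·1.0000/(1)·0.5051^0·0.8631^2 = -0.744919
d^1_{0,0}(2.0827) = +0.255081 -0.744919 = -0.489838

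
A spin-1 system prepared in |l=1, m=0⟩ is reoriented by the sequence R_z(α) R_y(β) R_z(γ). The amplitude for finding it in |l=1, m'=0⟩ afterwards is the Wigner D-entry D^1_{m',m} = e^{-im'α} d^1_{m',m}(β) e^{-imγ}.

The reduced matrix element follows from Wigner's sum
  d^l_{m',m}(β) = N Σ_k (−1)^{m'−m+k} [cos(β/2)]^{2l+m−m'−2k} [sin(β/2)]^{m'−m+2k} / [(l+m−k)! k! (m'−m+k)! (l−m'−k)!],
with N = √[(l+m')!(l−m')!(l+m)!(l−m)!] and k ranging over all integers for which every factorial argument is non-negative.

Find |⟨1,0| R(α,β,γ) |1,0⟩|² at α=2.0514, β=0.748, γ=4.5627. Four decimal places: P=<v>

P=0.5374

First d^1_{0,0}(β=0.748), then the phase factors e^{-i(0)α} and e^{-i(0)γ}:
Half-angle: c=0.930873, s=0.365342. N=√(1·1·1·1)=1.000000
k: max(0,(0)−(0))=0 … min(1+(0),1−(0))=1
  k=0: (−1)^0·1.0000/(1)·0.9309^2·0.3653^0 = +0.866525
  k=1: (−1)^1·1.0000/(1)·0.9309^0·0.3653^2 = -0.133475
d^1_{0,0}(0.748) = +0.866525 -0.133475 = +0.733051
|D^1_{0,0}|² = |d^1_{0,0}(β)|² = (+0.733051)² = 0.537363 (the z-rotation phases have unit modulus)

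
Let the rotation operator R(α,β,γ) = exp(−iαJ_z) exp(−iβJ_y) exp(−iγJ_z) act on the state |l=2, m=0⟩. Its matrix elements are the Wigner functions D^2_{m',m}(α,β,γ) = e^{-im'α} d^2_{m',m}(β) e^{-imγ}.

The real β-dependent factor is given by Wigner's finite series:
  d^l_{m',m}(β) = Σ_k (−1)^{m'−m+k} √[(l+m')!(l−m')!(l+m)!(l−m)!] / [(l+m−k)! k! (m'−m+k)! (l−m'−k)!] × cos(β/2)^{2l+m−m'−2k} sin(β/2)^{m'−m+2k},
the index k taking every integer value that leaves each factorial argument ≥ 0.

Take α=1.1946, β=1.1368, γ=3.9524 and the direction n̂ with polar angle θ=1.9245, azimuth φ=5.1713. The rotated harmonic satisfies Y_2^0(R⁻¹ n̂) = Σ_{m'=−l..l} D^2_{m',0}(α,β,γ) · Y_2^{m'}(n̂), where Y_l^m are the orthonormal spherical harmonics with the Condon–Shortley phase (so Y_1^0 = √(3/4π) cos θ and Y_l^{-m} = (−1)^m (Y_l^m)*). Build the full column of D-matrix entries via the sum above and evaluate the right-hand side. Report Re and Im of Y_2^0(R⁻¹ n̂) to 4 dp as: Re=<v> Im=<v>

Need the full column D^2_{m',0} for m'=−2..2 at α=1.1946, β=1.1368, γ=3.9524.
cos(β/2)=0.842763, sin(β/2)=0.538284
d^2_{-2,0}: single k=2 term ⇒ +0.504093;  D = -0.368016+0.344491i
d^2_{-1,0}: k∈[1..2] ⇒ +0.789231 -0.321971 = +0.467260;  D = +0.171665+0.434584i
d^2_{0,0}: k∈[0..2] ⇒ +0.504455 -0.823180 +0.083955 = -0.234770;  D = -0.234770+0.000000i
d^2_{1,0}: k∈[0..1] ⇒ -0.789231 +0.321971 = -0.467260;  D = -0.171665+0.434584i
d^2_{2,0}: single k=0 term ⇒ +0.504093;  D = -0.368016-0.344491i
Y_2^{m'}(θ=1.9245,φ=5.1713) and Σ D·Y over m':
  (-0.3680+0.3445i)·(-0.2065+0.2700i)  (+0.1717+0.4346i)·(-0.1112-0.2251i)  (-0.2348+0.0000i)·(-0.2019+0.0000i)  (-0.1717+0.4346i)·(+0.1112-0.2251i)  (-0.3680-0.3445i)·(-0.2065-0.2700i)
Y_2^0(R⁻¹ n̂) = +0.170810+0.000000i

Re=0.1708 Im=0.0000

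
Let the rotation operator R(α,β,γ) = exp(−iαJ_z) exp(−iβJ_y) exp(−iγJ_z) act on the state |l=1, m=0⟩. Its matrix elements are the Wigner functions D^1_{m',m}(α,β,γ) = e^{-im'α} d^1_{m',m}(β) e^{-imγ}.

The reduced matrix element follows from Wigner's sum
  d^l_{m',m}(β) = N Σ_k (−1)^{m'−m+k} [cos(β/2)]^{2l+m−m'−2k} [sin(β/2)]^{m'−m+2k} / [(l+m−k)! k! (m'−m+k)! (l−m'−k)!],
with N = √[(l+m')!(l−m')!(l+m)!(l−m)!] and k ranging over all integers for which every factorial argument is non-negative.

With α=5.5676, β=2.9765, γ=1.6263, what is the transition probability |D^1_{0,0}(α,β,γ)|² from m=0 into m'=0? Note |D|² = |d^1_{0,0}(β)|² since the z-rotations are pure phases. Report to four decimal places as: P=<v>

P=0.9730

D^1_{0,0}(5.5676,2.9765,1.6263) = e^{-i·0·5.5676}·d^1_{0,0}(2.9765)·e^{-i·0·1.6263}. Compute d first:
Half-angle: c=0.082453, s=0.996595. N=√(1·1·1·1)=1.000000
The bounds max(0,m−m')=0 and min(l+m,l−m')=1 give 2 terms
  k=0: (−1)^0·1.0000/(1)·0.0825^2·0.9966^0 = +0.006798
  k=1: (−1)^1·1.0000/(1)·0.0825^0·0.9966^2 = -0.993202
d^1_{0,0}(2.9765) = +0.006798 -0.993202 = -0.986403
|D^1_{0,0}|² = |d^1_{0,0}(β)|² = (-0.986403)² = 0.972991 (the z-rotation phases have unit modulus)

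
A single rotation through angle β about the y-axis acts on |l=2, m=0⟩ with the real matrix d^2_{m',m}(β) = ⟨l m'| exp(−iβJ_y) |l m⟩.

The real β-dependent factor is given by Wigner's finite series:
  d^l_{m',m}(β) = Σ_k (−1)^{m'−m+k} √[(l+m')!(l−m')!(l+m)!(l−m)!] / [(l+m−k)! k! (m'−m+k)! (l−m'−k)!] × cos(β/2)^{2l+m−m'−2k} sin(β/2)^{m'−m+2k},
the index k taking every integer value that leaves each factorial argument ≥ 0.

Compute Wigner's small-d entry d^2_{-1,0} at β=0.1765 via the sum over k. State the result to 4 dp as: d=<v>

d^2_{-1,0}(β=0.1765) via Wigner's sum:
c=cos(0.1765/2)=0.996108, s=sin(0.1765/2)=0.088135; N=√[1·6·2·2]=4.898979
k∈{1,2} keeps every argument non-negative
  k=1: (−1)^0·4.8990/(2)·0.9961^3·0.0881^1 = +0.213376
  k=2: (−1)^1·4.8990/(2)·0.9961^1·0.0881^3 = -0.001670
d^2_{-1,0}(0.1765) = +0.213376 -0.001670 = +0.211706

d=0.2117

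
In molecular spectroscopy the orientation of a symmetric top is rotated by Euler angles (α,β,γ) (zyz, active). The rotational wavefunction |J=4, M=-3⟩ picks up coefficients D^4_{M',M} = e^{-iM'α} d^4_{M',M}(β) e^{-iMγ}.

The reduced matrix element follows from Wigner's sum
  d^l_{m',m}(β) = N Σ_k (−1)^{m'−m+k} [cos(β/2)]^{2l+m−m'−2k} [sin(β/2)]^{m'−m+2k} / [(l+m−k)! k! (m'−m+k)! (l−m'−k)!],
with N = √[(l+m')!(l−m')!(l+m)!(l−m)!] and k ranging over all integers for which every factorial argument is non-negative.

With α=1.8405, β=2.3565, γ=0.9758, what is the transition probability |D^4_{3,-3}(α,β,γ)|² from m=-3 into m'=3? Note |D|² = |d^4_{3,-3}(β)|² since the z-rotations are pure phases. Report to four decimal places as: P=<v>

Split into d^4_{3,-3}(β=2.3565) × two z-phases.
c=cos(2.3565/2)=0.382542, s=sin(2.3565/2)=0.923938; N=√[5040·1·1·5040]=5040.000000
k∈{0,1} keeps every argument non-negative
  k=0: (−1)^6·5040.0000/(720)·0.3825^2·0.9239^6 = +0.637256
  k=1: (−1)^7·5040.0000/(5040)·0.3825^0·0.9239^8 = -0.531059
d^4_{3,-3}(2.3565) = +0.637256 -0.531059 = +0.106197
|D^4_{3,-3}|² = |d^4_{3,-3}(β)|² = (+0.106197)² = 0.011278 (the z-rotation phases have unit modulus)

P=0.0113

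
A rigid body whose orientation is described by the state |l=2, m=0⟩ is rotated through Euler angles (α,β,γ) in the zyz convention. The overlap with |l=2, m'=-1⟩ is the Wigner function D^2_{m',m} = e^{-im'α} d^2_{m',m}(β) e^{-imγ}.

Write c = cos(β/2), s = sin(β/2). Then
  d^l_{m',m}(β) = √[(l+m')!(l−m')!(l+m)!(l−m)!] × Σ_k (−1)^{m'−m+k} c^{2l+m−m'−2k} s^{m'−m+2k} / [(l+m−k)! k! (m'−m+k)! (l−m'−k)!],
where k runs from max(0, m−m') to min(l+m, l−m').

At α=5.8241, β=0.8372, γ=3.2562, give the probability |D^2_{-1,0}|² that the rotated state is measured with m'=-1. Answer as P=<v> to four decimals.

P=0.3710

Split into d^2_{-1,0}(β=0.8372) × two z-phases.
c=cos(0.8372/2)=0.913659, s=sin(0.8372/2)=0.406482; N=√[1·6·2·2]=4.898979
The bounds max(0,m−m')=1 and min(l+m,l−m')=2 give 2 terms
  k=1: (−1)^0·4.8990/(2)·0.9137^3·0.4065^1 = +0.759397
  k=2: (−1)^1·4.8990/(2)·0.9137^1·0.4065^3 = -0.150308
d^2_{-1,0}(0.8372) = +0.759397 -0.150308 = +0.609089
|D^2_{-1,0}|² = |d^2_{-1,0}(β)|² = (+0.609089)² = 0.370989 (the z-rotation phases have unit modulus)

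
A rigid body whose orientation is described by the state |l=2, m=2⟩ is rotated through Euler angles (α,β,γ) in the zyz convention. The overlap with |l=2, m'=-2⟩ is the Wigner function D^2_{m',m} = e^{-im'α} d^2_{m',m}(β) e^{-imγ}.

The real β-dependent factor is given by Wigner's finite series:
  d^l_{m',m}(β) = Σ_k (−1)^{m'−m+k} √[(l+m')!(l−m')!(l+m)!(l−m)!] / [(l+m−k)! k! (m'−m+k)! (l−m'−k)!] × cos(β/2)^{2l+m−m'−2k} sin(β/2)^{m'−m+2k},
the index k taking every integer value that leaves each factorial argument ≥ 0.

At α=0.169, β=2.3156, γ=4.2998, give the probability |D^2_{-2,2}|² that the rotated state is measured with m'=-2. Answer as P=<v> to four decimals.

First d^2_{-2,2}(β=2.3156), then the phase factors e^{-i(-2)α} and e^{-i(2)γ}:
c=cos(2.3156/2)=0.401356, s=sin(2.3156/2)=0.915922; N=√[1·24·24·1]=24.000000
k∈{4} keeps every argument non-negative
  k=4: (−1)^0·24.0000/(24)·0.4014^0·0.9159^4 = +0.703776
d^2_{-2,2}(2.3156) = +0.703776
|D^2_{-2,2}|² = |d^2_{-2,2}(β)|² = (+0.703776)² = 0.495301 (the z-rotation phases have unit modulus)

P=0.4953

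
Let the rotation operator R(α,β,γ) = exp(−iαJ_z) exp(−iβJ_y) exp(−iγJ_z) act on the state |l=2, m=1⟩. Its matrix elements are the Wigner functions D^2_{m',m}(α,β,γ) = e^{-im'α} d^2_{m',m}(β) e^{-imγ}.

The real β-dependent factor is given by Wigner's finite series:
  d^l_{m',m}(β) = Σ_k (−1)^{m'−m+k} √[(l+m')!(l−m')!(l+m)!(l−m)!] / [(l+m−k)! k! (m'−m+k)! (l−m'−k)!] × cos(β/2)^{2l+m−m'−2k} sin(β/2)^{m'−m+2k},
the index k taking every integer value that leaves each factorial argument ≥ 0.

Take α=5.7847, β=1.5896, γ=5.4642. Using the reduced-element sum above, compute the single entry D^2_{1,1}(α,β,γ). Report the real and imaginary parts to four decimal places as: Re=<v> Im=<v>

D^2_{1,1}(5.7847,1.5896,5.4642) = e^{-i·1·5.7847}·d^2_{1,1}(1.5896)·e^{-i·1·5.4642}. Compute d first:
Half-angle: c=0.700428, s=0.713724. N=√(6·1·6·1)=6.000000
k∈{0,1} keeps every argument non-negative
  k=0: (−1)^0·6.0000/(6)·0.7004^4·0.7137^0 = +0.240687
  k=1: (−1)^1·6.0000/(2)·0.7004^2·0.7137^2 = -0.749735
d^2_{1,1}(1.5896) = +0.240687 -0.749735 = -0.509048
D = (+0.878308+0.478096i)·(-0.509048)·(+0.682963+0.730453i) = -0.127580-0.492801i

Re=-0.1276 Im=-0.4928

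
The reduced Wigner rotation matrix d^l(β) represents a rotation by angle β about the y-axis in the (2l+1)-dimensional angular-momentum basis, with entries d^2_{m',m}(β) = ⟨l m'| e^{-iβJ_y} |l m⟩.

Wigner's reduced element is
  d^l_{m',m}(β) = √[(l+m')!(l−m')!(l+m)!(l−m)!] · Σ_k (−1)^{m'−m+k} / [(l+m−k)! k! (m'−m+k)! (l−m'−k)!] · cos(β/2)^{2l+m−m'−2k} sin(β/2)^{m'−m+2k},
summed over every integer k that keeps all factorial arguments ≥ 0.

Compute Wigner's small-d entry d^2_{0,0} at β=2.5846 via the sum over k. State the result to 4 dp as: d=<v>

d^2_{0,0}(β=2.5846) via Wigner's sum:
c=cos(2.5846/2)=0.274910, s=sin(2.5846/2)=0.961470; N=√[2·2·2·2]=4.000000
Admissible k: 0..2 (factorial args all ≥0)
  k=0: (−1)^0·4.0000/(4)·0.2749^4·0.9615^0 = +0.005712
  k=1: (−1)^1·4.0000/(1)·0.2749^2·0.9615^2 = -0.279456
  k=2: (−1)^2·4.0000/(4)·0.2749^0·0.9615^4 = +0.854560
d^2_{0,0}(2.5846) = +0.005712 -0.279456 +0.854560 = +0.580816

d=0.5808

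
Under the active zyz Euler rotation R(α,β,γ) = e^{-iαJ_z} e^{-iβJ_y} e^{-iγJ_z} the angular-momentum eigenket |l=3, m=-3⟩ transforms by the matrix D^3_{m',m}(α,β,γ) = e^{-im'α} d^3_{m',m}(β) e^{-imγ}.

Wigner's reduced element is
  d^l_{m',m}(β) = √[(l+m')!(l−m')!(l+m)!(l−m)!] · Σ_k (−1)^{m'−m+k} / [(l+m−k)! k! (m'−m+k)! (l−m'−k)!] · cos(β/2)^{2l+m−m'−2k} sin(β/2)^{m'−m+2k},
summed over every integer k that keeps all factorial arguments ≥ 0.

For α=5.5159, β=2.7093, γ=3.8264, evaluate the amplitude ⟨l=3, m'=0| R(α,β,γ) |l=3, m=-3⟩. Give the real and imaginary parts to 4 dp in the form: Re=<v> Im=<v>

Re=-0.0191 Im=0.0364

Split into d^3_{0,-3}(β=2.7093) × two z-phases.
With c≡cos(β/2)=0.214467 and s≡sin(β/2)=0.976731, N=[6·6·1·720]^{1/2}=160.996894
The bounds max(0,m−m')=0 and min(l+m,l−m')=0 give 1 term
  k=0: (−1)^3·160.9969/(36)·0.2145^3·0.9767^3 = -0.041108
d^3_{0,-3}(2.7093) = -0.041108
D = (+1.000000+0.000000i)·(-0.041108)·(+0.464992-0.885315i) = -0.019115+0.036393i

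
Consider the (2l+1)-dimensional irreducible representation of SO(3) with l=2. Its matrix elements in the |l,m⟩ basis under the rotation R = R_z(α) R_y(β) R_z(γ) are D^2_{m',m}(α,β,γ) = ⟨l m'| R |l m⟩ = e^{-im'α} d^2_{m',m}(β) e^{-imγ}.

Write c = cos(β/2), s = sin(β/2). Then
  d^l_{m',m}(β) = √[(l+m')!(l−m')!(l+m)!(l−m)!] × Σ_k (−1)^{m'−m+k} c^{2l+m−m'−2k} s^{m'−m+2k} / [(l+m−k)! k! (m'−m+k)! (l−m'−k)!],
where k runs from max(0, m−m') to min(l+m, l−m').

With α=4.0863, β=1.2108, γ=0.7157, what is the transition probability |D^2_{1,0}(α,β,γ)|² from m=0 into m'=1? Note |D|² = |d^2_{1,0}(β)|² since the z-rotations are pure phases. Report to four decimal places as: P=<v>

P=0.1630

D^2_{1,0}(4.0863,1.2108,0.7157) = e^{-i·1·4.0863}·d^2_{1,0}(1.2108)·e^{-i·0·0.7157}. Compute d first:
c=cos(1.2108/2)=0.822275, s=sin(1.2108/2)=0.569091; N=√[6·1·2·2]=4.898979
Admissible k: 0..1 (factorial args all ≥0)
  k=0: (−1)^1·4.8990/(2)·0.8223^3·0.5691^1 = -0.775011
  k=1: (−1)^2·4.8990/(2)·0.8223^1·0.5691^3 = +0.371225
d^2_{1,0}(1.2108) = -0.775011 +0.371225 = -0.403786
|D^2_{1,0}|² = |d^2_{1,0}(β)|² = (-0.403786)² = 0.163043 (the z-rotation phases have unit modulus)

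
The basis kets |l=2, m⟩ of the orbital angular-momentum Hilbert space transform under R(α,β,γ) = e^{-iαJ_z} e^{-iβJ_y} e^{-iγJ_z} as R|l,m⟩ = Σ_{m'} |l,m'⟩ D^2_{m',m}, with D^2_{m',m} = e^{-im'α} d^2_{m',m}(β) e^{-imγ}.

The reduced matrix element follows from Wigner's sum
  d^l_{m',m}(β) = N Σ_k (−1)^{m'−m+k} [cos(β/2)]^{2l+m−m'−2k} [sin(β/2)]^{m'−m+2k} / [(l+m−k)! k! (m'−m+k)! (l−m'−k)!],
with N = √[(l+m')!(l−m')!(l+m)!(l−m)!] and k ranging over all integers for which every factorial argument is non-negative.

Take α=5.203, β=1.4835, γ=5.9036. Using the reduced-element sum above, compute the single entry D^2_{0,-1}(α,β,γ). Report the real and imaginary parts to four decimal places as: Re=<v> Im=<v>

Re=-0.0988 Im=0.0394

First d^2_{0,-1}(β=1.4835), then the phase factors e^{-i(0)α} and e^{-i(-1)γ}:
With c≡cos(β/2)=0.737287 and s≡sin(β/2)=0.675579, N=[2·2·1·6]^{1/2}=4.898979
The bounds max(0,m−m')=0 and min(l+m,l−m')=1 give 2 terms
  k=0: (−1)^1·4.8990/(2)·0.7373^3·0.6756^1 = -0.663227
  k=1: (−1)^2·4.8990/(2)·0.7373^1·0.6756^3 = +0.556854
d^2_{0,-1}(1.4835) = -0.663227 +0.556854 = -0.106373
Attach z-rotation phases: D = e^{-i(0)(5.203)}·(-0.106373)·e^{-i(-1)(5.9036)} = -0.098802+0.039415i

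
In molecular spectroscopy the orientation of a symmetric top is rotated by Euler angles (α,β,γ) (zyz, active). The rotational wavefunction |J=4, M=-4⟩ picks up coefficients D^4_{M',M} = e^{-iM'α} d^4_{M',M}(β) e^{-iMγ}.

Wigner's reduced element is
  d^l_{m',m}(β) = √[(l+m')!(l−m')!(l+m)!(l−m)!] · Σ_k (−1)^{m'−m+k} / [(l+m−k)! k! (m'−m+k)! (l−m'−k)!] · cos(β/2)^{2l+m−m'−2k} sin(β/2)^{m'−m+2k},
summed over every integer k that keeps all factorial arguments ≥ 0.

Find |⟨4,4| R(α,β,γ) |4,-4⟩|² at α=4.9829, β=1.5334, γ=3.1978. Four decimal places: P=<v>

D^4_{4,-4}(4.9829,1.5334,3.1978) = e^{-i·4·4.9829}·d^4_{4,-4}(1.5334)·e^{-i·-4·3.1978}. Compute d first:
Half-angle: c=0.720204, s=0.693762. N=√(40320·1·1·40320)=40320.000000
k∈{0} keeps every argument non-negative
  k=0: (−1)^8·40320.0000/(40320)·0.7202^0·0.6938^8 = +0.053664
d^4_{4,-4}(1.5334) = +0.053664
|D^4_{4,-4}|² = |d^4_{4,-4}(β)|² = (+0.053664)² = 0.002880 (the z-rotation phases have unit modulus)

P=0.0029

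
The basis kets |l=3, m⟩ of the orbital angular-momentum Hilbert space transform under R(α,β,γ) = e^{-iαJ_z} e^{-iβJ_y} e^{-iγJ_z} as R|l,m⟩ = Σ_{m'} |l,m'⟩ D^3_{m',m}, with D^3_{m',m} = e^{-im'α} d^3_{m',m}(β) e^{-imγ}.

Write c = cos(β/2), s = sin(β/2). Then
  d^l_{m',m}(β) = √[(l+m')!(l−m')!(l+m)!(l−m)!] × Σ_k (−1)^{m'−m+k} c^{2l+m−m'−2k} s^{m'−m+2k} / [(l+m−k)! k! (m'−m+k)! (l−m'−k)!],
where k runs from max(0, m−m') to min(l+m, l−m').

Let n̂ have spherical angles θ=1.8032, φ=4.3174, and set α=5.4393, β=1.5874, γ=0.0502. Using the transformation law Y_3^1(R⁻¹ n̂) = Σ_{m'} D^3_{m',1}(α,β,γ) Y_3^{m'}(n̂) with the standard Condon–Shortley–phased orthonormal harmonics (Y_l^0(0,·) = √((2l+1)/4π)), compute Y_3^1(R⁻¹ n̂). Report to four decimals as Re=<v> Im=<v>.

Re=0.0053 Im=-0.0265

Need the full column D^3_{m',1} for m'=−3..3 at α=5.4393, β=1.5874, γ=0.0502.
cos(β/2)=0.701212, sin(β/2)=0.712953
d^3_{-3,1}: single k=4 term ⇒ +0.492025;  D = -0.416940-0.261247i
d^3_{-2,1}: k∈[3..4] ⇒ +0.790243 -0.408463 = +0.381779;  D = -0.063527-0.376457i
d^3_{-1,1}: k∈[2..4] ⇒ +0.737345 -1.016323 +0.131330 = -0.147648;  D = -0.092462+0.115112i
d^3_{0,1}: k∈[1..3] ⇒ +0.418696 -1.298501 +0.447449 = -0.432356;  D = -0.431812+0.021695i
d^3_{1,1}: k∈[0..2] ⇒ +0.118877 -0.983126 +0.762242 = -0.102007;  D = -0.071530-0.072725i
d^3_{2,1}: k∈[0..1] ⇒ -0.382215 +0.790243 = +0.408027;  D = -0.027225+0.407118i
d^3_{3,1}: single k=0 term ⇒ +0.475954;  D = -0.375960+0.291867i
Y_3^{m'}(θ=1.8032,φ=4.3174) and Σ D·Y over m':
  (-0.4169-0.2612i)·(+0.3562-0.1447i)  (-0.0635-0.3765i)·(+0.1569+0.1583i)  (-0.0925+0.1151i)·(+0.0889-0.2133i)  (-0.4318+0.0217i)·(+0.2351+0.0000i)  (-0.0715-0.0727i)·(-0.0889-0.2133i)  (-0.0272+0.4071i)·(+0.1569-0.1583i)  (-0.3760+0.2919i)·(-0.3562-0.1447i)
Y_3^1(R⁻¹ n̂) = +0.005341-0.026459i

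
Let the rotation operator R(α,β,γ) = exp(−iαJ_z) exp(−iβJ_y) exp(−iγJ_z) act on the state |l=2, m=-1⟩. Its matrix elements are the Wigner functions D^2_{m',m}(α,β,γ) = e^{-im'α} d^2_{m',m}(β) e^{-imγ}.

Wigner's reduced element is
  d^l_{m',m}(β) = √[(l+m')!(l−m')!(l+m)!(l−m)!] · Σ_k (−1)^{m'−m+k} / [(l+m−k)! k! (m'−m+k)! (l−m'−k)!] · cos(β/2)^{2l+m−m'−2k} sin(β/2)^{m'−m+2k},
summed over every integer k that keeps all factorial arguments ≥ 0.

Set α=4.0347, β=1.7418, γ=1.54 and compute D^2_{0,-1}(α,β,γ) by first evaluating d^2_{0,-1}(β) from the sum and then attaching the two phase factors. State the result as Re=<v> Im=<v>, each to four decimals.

Split into d^2_{0,-1}(β=1.7418) × two z-phases.
With c≡cos(β/2)=0.644138 and s≡sin(β/2)=0.764909, N=[2·2·1·6]^{1/2}=4.898979
k: max(0,(-1)−(0))=0 … min(2+(-1),2−(0))=1
  k=0: (−1)^1·4.8990/(2)·0.6441^3·0.7649^1 = -0.500752
  k=1: (−1)^2·4.8990/(2)·0.6441^1·0.7649^3 = +0.706129
d^2_{0,-1}(1.7418) = -0.500752 +0.706129 = +0.205377
D = (+1.000000+0.000000i)·(+0.205377)·(+0.030791+0.999526i) = +0.006324+0.205279i

Re=0.0063 Im=0.2053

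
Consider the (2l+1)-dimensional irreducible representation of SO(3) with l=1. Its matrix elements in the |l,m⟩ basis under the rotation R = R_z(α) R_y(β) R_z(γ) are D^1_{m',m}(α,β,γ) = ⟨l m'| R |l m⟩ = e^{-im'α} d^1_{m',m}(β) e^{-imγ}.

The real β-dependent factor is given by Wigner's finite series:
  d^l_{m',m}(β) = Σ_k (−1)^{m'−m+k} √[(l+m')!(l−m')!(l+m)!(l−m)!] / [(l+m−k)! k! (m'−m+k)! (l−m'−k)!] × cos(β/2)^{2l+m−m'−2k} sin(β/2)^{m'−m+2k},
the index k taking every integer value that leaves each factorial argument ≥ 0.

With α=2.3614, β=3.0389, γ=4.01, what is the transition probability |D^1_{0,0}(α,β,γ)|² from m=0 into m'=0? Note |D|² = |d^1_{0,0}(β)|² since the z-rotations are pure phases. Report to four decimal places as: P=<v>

D^1_{0,0}(2.3614,3.0389,4.01) = e^{-i·0·2.3614}·d^1_{0,0}(3.0389)·e^{-i·0·4.01}. Compute d first:
c=cos(3.0389/2)=0.051324, s=sin(3.0389/2)=0.998682; N=√[1·1·1·1]=1.000000
k: max(0,(0)−(0))=0 … min(1+(0),1−(0))=1
  k=0: (−1)^0·1.0000/(1)·0.0513^2·0.9987^0 = +0.002634
  k=1: (−1)^1·1.0000/(1)·0.0513^0·0.9987^2 = -0.997366
d^1_{0,0}(3.0389) = +0.002634 -0.997366 = -0.994732
|D^1_{0,0}|² = |d^1_{0,0}(β)|² = (-0.994732)² = 0.989491 (the z-rotation phases have unit modulus)

P=0.9895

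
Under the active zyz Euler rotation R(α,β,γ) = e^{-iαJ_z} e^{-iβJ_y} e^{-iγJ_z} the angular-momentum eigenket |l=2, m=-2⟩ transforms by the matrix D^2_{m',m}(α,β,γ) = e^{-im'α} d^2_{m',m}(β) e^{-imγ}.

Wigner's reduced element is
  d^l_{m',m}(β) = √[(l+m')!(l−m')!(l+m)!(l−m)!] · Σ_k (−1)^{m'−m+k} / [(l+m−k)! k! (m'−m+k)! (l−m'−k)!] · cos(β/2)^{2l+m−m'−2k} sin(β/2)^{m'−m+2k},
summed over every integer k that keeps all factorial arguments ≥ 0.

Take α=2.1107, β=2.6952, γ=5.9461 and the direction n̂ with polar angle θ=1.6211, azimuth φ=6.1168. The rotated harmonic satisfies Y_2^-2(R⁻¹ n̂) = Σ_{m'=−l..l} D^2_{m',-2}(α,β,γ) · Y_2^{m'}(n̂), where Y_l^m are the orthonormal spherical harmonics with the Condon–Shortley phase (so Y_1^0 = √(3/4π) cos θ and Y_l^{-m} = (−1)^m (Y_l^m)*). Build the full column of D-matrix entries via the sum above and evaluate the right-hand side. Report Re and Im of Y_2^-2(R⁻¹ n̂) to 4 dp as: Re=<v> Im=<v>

Re=0.1589 Im=0.3286

Need the full column D^2_{m',-2} for m'=−2..2 at α=2.1107, β=2.6952, γ=5.9461.
cos(β/2)=0.221348, sin(β/2)=0.975195
d^2_{-2,-2}: single k=0 term ⇒ +0.002400;  D = -0.002206-0.000947i
d^2_{-1,-2}: single k=0 term ⇒ -0.021152;  D = -0.002831-0.020961i
d^2_{0,-2}: single k=0 term ⇒ +0.114132;  D = +0.089163-0.071247i
d^2_{1,-2}: single k=0 term ⇒ -0.410563;  D = +0.384716+0.143370i
d^2_{2,-2}: single k=0 term ⇒ +0.904411;  D = +0.164746+0.889279i
Y_2^{m'}(θ=1.6211,φ=6.1168) and Σ D·Y over m':
  (-0.0022-0.0009i)·(+0.3642+0.1259i)  (-0.0028-0.0210i)·(-0.0383-0.0064i)  (+0.0892-0.0712i)·(-0.3130+0.0000i)  (+0.3847+0.1434i)·(+0.0383-0.0064i)  (+0.1647+0.8893i)·(+0.3642-0.1259i)
Y_2^-2(R⁻¹ n̂) = +0.158943+0.328616i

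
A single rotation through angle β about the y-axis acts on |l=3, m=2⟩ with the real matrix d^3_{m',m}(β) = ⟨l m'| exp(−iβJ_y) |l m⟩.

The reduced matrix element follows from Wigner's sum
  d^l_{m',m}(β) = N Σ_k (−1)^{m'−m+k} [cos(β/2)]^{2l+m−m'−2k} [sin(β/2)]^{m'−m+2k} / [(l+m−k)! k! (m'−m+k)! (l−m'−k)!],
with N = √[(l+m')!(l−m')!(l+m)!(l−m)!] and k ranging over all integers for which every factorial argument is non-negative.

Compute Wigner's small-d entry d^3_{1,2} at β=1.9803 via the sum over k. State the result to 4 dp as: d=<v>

d^3_{1,2}(β=1.9803) via Wigner's sum:
Half-angle: c=0.548564, s=0.836108. N=√(24·2·120·1)=75.894664
The bounds max(0,m−m')=1 and min(l+m,l−m')=2 give 2 terms
  k=1: (−1)^0·75.8947/(24)·0.5486^5·0.8361^1 = +0.131341
  k=2: (−1)^1·75.8947/(12)·0.5486^3·0.8361^3 = -0.610240
d^3_{1,2}(1.9803) = +0.131341 -0.610240 = -0.478899

d=-0.4789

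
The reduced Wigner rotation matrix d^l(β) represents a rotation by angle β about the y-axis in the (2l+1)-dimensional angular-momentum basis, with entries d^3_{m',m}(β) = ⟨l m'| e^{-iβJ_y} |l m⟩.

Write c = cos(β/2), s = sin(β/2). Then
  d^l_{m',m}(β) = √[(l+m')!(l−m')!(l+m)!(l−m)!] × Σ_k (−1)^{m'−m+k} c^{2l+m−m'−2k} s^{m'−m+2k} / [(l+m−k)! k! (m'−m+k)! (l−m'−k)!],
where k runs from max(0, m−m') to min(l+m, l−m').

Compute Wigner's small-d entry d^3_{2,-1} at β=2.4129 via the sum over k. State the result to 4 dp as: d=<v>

d=0.5690

d^3_{2,-1}(β=2.4129) via Wigner's sum:
c=cos(2.4129/2)=0.356339, s=sin(2.4129/2)=0.934357; N=√[120·1·2·24]=75.894664
The bounds max(0,m−m')=0 and min(l+m,l−m')=1 give 2 terms
  k=0: (−1)^3·75.8947/(12)·0.3563^3·0.9344^3 = -0.233430
  k=1: (−1)^4·75.8947/(24)·0.3563^1·0.9344^5 = +0.802466
d^3_{2,-1}(2.4129) = -0.233430 +0.802466 = +0.569036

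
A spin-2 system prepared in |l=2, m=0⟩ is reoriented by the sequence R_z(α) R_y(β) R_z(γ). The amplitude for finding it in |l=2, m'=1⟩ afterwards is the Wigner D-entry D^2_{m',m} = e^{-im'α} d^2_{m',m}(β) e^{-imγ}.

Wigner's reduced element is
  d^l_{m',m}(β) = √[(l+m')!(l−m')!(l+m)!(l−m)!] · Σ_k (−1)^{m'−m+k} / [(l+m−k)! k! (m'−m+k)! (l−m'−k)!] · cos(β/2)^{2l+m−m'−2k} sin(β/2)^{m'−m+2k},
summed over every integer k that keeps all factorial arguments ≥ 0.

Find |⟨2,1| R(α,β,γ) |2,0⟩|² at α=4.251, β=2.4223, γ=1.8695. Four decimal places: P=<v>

P=0.3685

First d^2_{1,0}(β=2.4223), then the phase factors e^{-i(1)α} and e^{-i(0)γ}:
Half-angle: c=0.351943, s=0.936021. N=√(6·1·2·2)=4.898979
k∈{0,1} keeps every argument non-negative
  k=0: (−1)^1·4.8990/(2)·0.3519^3·0.9360^1 = -0.099949
  k=1: (−1)^2·4.8990/(2)·0.3519^1·0.9360^3 = +0.706977
d^2_{1,0}(2.4223) = -0.099949 +0.706977 = +0.607028
|D^2_{1,0}|² = |d^2_{1,0}(β)|² = (+0.607028)² = 0.368483 (the z-rotation phases have unit modulus)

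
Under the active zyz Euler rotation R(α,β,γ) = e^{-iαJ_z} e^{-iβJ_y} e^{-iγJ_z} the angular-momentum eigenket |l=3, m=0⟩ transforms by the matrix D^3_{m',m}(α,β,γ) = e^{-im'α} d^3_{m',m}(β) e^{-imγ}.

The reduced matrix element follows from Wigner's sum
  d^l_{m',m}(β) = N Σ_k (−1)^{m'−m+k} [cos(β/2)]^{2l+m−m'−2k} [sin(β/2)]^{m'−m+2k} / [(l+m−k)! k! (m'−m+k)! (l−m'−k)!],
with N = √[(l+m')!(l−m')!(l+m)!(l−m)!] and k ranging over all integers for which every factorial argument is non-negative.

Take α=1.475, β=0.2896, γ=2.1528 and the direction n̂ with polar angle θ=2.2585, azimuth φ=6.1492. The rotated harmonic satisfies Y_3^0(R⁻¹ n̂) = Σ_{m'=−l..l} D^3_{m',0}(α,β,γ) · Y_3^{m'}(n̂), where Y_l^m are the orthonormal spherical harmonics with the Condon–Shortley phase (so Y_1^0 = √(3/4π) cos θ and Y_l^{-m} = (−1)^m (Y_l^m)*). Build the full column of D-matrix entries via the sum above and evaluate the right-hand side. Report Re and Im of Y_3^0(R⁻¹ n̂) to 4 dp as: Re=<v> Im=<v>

Need the full column D^3_{m',0} for m'=−3..3 at α=1.475, β=0.2896, γ=2.1528.
cos(β/2)=0.989535, sin(β/2)=0.144295
d^3_{-3,0}: single k=3 term ⇒ +0.013018;  D = -0.003690-0.012484i
d^3_{-2,0}: k∈[2..3] ⇒ +0.109341 -0.002325 = +0.107016;  D = -0.105058+0.020378i
d^3_{-1,0}: k∈[1..3] ⇒ +0.474237 -0.030252 +0.000214 = +0.444200;  D = +0.042488+0.442163i
d^3_{0,0}: k∈[0..3] ⇒ +0.938829 -0.179666 +0.003820 -0.000009 = +0.762974;  D = +0.762974+0.000000i
d^3_{1,0}: k∈[0..2] ⇒ -0.474237 +0.030252 -0.000214 = -0.444200;  D = -0.042488+0.442163i
d^3_{2,0}: k∈[0..1] ⇒ +0.109341 -0.002325 = +0.107016;  D = -0.105058-0.020378i
d^3_{3,0}: single k=0 term ⇒ -0.013018;  D = +0.003690-0.012484i
Y_3^{m'}(θ=2.2585,φ=6.1492) and Σ D·Y over m':
  (-0.0037-0.0125i)·(+0.1771+0.0753i)  (-0.1051+0.0204i)·(-0.3735-0.1026i)  (+0.0425+0.4422i)·(+0.2511+0.0338i)  (+0.7630+0.0000i)·(+0.2334+0.0000i)  (-0.0425+0.4422i)·(-0.2511+0.0338i)  (-0.1051-0.0204i)·(-0.3735+0.1026i)  (+0.0037-0.0125i)·(-0.1771+0.0753i)
Y_3^0(R⁻¹ n̂) = +0.252728+0.000000i

Re=0.2527 Im=0.0000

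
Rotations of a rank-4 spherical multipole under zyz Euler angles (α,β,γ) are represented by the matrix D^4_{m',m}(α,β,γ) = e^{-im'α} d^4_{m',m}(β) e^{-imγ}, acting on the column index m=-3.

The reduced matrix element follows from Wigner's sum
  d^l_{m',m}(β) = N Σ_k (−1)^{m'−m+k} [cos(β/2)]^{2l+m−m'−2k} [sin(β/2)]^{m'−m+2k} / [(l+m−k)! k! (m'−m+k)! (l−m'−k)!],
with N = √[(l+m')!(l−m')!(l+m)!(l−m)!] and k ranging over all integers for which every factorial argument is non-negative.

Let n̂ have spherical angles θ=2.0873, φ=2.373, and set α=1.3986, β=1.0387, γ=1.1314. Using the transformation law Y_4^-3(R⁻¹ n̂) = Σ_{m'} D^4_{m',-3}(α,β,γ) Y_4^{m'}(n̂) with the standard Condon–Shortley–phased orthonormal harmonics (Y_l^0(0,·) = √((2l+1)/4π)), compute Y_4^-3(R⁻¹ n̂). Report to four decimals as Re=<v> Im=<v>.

Re=0.1205 Im=0.1646

Need the full column D^4_{m',-3} for m'=−4..4 at α=1.3986, β=1.0387, γ=1.1314.
cos(β/2)=0.868142, sin(β/2)=0.496316
d^4_{-4,-3}: single k=1 term ⇒ +0.521721;  D = -0.472874+0.220416i
d^4_{-3,-3}: k∈[0..1] ⇒ +0.322646 -0.738174 = -0.415529;  D = -0.108422-0.401134i
d^4_{-2,-3}: k∈[0..1] ⇒ -0.690172 +0.676727 = -0.013445;  D = -0.013388+0.001232i
d^4_{-1,-3}: k∈[0..1] ⇒ +0.837011 -0.455948 = +0.381064;  D = +0.030609-0.379832i
d^4_{0,-3}: k∈[0..1] ⇒ -0.713333 +0.233146 = -0.480188;  D = +0.464948+0.120013i
d^4_{1,-3}: k∈[0..1] ⇒ +0.455948 -0.089413 = +0.366535;  D = -0.151064+0.333957i
d^4_{2,-3}: k∈[0..1] ⇒ -0.221181 +0.024097 = -0.197084;  D = -0.162994-0.110794i
d^4_{3,-3}: k∈[0..1] ⇒ +0.078855 -0.003682 = +0.075173;  D = +0.052287-0.054010i
d^4_{4,-3}: single k=0 term ⇒ -0.018216;  D = +0.010723+0.014725i
Y_4^{m'}(θ=2.0873,φ=2.373) and Σ D·Y over m':
  (-0.4729+0.2204i)·(-0.2524+0.0170i)  (-0.1084-0.4011i)·(-0.2725+0.3015i)  (-0.0134+0.0012i)·(+0.0060+0.1788i)  (+0.0306-0.3798i)·(-0.1888-0.1826i)  (+0.4649+0.1200i)·(-0.2364+0.0000i)  (-0.1511+0.3340i)·(+0.1888-0.1826i)  (-0.1630-0.1108i)·(+0.0060-0.1788i)  (+0.0523-0.0540i)·(+0.2725+0.3015i)  (+0.0107+0.0147i)·(-0.2524-0.0170i)
Y_4^-3(R⁻¹ n̂) = +0.120508+0.164580i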